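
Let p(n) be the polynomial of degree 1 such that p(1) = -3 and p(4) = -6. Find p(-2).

0

Write p(n) = an + b. Substituting each data point gives a linear system:
  a + b = -3
  4a + b = -6
Solving the system yields a = -1, b = -2.
So p(n) = -n - 2.
Then p(-2) = 0.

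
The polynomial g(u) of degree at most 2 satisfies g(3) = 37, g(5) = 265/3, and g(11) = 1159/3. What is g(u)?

Write g(u) = au^2 + bu + c. Substituting each data point gives a linear system:
  9a + 3b + c = 37
  25a + 5b + c = 265/3
  121a + 11b + c = 1159/3
Solving the system yields a = 3, b = 5/3, c = 5.
So g(u) = 3u² + (5/3)u + 5.
Check: g(3) = 37. ✓

g(u) = 3u^2 + (5/3)u + 5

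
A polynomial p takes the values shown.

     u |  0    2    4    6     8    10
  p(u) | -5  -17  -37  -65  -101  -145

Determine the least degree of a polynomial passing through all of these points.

2

Forward differences of the values at u = 0, 2, 4, 6, 8, 10:
  p  : -5  -17  -37  -65  -101  -145
  Δ  : -12  -20  -28  -36  -44
  Δ^2: -8  -8  -8  -8
  Δ^3: 0  0  0
  Δ^4: 0  0
  Δ^5: 0
The second differences are constant (-8) and nonzero, while all higher differences vanish, so the minimal degree is 2.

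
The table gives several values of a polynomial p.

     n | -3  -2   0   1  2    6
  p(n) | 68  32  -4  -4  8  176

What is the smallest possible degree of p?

2

Divided differences on the nodes -3, -2, 0, 1, 2, 6:
  order 0: 68  32  -4  -4  8  176
  order 1: -36  -18  0  12  42
  order 2: 6  6  6  6
  order 3: 0  0  0
  order 4: 0  0
  order 5: 0
The order-2 divided differences are all 6 (nonzero) and every higher order vanishes, so the data lies on a polynomial of degree exactly 2.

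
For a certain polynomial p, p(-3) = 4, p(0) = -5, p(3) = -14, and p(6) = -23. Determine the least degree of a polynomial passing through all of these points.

Forward differences of the values at x = -3, 0, 3, 6:
  p  : 4  -5  -14  -23
  Δ  : -9  -9  -9
  Δ^2: 0  0
  Δ^3: 0
The first differences are constant (-9) and nonzero, while all higher differences vanish, so the minimal degree is 1.

1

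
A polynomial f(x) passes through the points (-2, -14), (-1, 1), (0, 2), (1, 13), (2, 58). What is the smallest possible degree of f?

3

Forward differences of the values at x = -2, -1, 0, 1, 2:
  f  : -14  1  2  13  58
  Δ  : 15  1  11  45
  Δ^2: -14  10  34
  Δ^3: 24  24
  Δ^4: 0
The third differences are constant (24) and nonzero, while all higher differences vanish, so the minimal degree is 3.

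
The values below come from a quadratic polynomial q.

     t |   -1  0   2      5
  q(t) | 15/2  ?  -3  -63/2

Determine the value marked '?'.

The 3 known points determine the degree-2 polynomial uniquely.
Write q(t) = at^2 + bt + c. Substituting each data point gives a linear system:
  a - b + c = 15/2
  4a + 2b + c = -3
  25a + 5b + c = -63/2
Solving the system yields a = -1, b = -5/2, c = 6.
So q(t) = -t^2 - (5/2)t + 6.
Then q(0) = 6.

6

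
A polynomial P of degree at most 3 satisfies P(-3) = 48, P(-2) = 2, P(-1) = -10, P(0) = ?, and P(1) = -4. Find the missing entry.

On equispaced nodes a degree-3 polynomial has vanishing fourth forward difference, so
  P(-3) - 4·P(-2) + 6·P(-1) - 4·P(0) + P(1) = 0.
Substituting the known values and solving for P(0):
  -4·P(0) = 24
  P(0) = -6.

-6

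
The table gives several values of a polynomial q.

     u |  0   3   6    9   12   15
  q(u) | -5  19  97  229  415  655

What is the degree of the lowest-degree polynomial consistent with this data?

Forward differences of the values at u = 0, 3, 6, 9, 12, 15:
  q  : -5  19  97  229  415  655
  Δ  : 24  78  132  186  240
  Δ^2: 54  54  54  54
  Δ^3: 0  0  0
  Δ^4: 0  0
  Δ^5: 0
The second differences are constant (54) and nonzero, while all higher differences vanish, so the minimal degree is 2.

2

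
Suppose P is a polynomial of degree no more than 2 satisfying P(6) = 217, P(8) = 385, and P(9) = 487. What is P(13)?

1015

Using the Lagrange interpolation formula with nodes 6, 8, 9:
  L_0(t) = (t - 8)(t - 9) / 6
  L_1(t) = (t - 6)(t - 9) / -2
  L_2(t) = (t - 6)(t - 8) / 3
Then P(t) = 217·L_0(t) + 385·L_1(t) + 487·L_2(t).
Expanding and collecting terms gives P(t) = 6t² + 1.
Evaluating at t = 13: P(13) = 1015.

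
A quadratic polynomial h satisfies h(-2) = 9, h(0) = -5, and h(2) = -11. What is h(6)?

Write h(n) = an^2 + bn + c. Substituting each data point gives a linear system:
  4a - 2b + c = 9
  c = -5
  4a + 2b + c = -11
Solving the system yields a = 1, b = -5, c = -5.
So h(n) = n² - 5n - 5.
Then h(6) = 1.

1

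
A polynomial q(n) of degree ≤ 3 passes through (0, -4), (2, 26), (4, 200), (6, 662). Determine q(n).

Using the Lagrange interpolation formula with nodes 0, 2, 4, 6:
  L_0(n) = (n - 2)(n - 4)(n - 6) / -48
  L_1(n) = n(n - 4)(n - 6) / 16
  L_2(n) = n(n - 2)(n - 6) / -16
  L_3(n) = n(n - 2)(n - 4) / 48
Then q(n) = -4·L_0(n) + 26·L_1(n) + 200·L_2(n) + 662·L_3(n).
Expanding and collecting terms gives q(n) = 3n^3 + 3n - 4.
Check: q(4) = 200. ✓

q(n) = 3n^3 + 3n - 4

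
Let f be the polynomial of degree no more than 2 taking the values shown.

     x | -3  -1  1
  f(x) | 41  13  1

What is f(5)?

25

Write f(x) = ax^2 + bx + c. Substituting each data point gives a linear system:
  9a - 3b + c = 41
  a - b + c = 13
  a + b + c = 1
Solving the system yields a = 2, b = -6, c = 5.
So f(x) = 2x^2 - 6x + 5.
Then f(5) = 25.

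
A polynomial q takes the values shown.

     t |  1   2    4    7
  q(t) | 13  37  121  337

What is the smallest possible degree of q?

Divided differences on the nodes 1, 2, 4, 7:
  order 0: 13  37  121  337
  order 1: 24  42  72
  order 2: 6  6
  order 3: 0
The order-2 divided differences are all 6 (nonzero) and every higher order vanishes, so the data lies on a polynomial of degree exactly 2.

2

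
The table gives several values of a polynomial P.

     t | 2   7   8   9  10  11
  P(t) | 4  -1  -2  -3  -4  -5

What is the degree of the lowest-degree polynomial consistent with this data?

1

Divided differences on the nodes 2, 7, 8, 9, 10, 11:
  order 0: 4  -1  -2  -3  -4  -5
  order 1: -1  -1  -1  -1  -1
  order 2: 0  0  0  0
  order 3: 0  0  0
  order 4: 0  0
  order 5: 0
The order-1 divided differences are all -1 (nonzero) and every higher order vanishes, so the data lies on a polynomial of degree exactly 1.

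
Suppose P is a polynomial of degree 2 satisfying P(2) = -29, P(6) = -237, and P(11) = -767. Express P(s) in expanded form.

P(s) = -6s^2 - 4s + 3

Write P(s) = as^2 + bs + c. Substituting each data point gives a linear system:
  4a + 2b + c = -29
  36a + 6b + c = -237
  121a + 11b + c = -767
Solving the system yields a = -6, b = -4, c = 3.
So P(s) = -6s² - 4s + 3.
Check: P(2) = -29. ✓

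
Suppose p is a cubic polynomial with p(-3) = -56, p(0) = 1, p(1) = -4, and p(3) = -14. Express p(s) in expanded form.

p(s) = s^3 - 4s^2 - 2s + 1

Using the Lagrange interpolation formula with nodes -3, 0, 1, 3:
  L_0(s) = s(s - 1)(s - 3) / -72
  L_1(s) = (s + 3)(s - 1)(s - 3) / 9
  L_2(s) = (s + 3)s(s - 3) / -8
  L_3(s) = (s + 3)s(s - 1) / 36
Then p(s) = -56·L_0(s) + 1·L_1(s) - 4·L_2(s) - 14·L_3(s).
Expanding and collecting terms gives p(s) = s^3 - 4s^2 - 2s + 1.
Check: p(0) = 1. ✓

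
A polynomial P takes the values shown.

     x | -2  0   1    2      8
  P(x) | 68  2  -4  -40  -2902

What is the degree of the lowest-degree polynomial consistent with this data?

Divided differences on the nodes -2, 0, 1, 2, 8:
  order 0: 68  2  -4  -40  -2902
  order 1: -33  -6  -36  -477
  order 2: 9  -15  -63
  order 3: -6  -6
  order 4: 0
The order-3 divided differences are all -6 (nonzero) and every higher order vanishes, so the data lies on a polynomial of degree exactly 3.

3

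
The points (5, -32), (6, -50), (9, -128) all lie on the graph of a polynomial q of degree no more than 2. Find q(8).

-98

Write q(s) = as^2 + bs + c. Substituting each data point gives a linear system:
  25a + 5b + c = -32
  36a + 6b + c = -50
  81a + 9b + c = -128
Solving the system yields a = -2, b = 4, c = -2.
So q(s) = -2s² + 4s - 2.
Then q(8) = -98.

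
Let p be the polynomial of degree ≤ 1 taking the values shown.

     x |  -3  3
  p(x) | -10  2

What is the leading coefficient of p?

Write p(x) = ax + b. Substituting each data point gives a linear system:
  -3a + b = -10
  3a + b = 2
Solving the system yields a = 2, b = -4.
So p(x) = 2x - 4.
The leading coefficient is 2.

2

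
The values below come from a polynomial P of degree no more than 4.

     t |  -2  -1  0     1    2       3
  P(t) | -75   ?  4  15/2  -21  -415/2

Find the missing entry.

The 5 known points determine the degree-4 polynomial uniquely.
Write P(t) = at^4 + bt^3 + ct^2 + dt + e. Substituting each data point gives a linear system:
  16a - 8b + 4c - 2d + e = -75
  e = 4
  a + b + c + d + e = 15/2
  16a + 8b + 4c + 2d + e = -21
  81a + 27b + 9c + 3d + e = -415/2
Solving the system yields a = -4, b = 3, c = 3, d = 3/2, e = 4.
So P(t) = -4t⁴ + 3t³ + 3t² + (3/2)t + 4.
Then P(-1) = -3/2.

-3/2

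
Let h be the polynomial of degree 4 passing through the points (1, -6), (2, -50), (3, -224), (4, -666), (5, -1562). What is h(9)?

Using the Lagrange interpolation formula with nodes 1, 2, 3, 4, 5:
  L_0(t) = (t - 2)(t - 3)(t - 4)(t - 5) / 24
  L_1(t) = (t - 1)(t - 3)(t - 4)(t - 5) / -6
  L_2(t) = (t - 1)(t - 2)(t - 4)(t - 5) / 4
  L_3(t) = (t - 1)(t - 2)(t - 3)(t - 5) / -6
  L_4(t) = (t - 1)(t - 2)(t - 3)(t - 4) / 24
Then h(t) = -6·L_0(t) - 50·L_1(t) - 224·L_2(t) - 666·L_3(t) - 1562·L_4(t).
Expanding and collecting terms gives h(t) = -2t^4 - 3t^3 + 3t^2 - 2t - 2.
Evaluating at t = 9: h(9) = -15086.

-15086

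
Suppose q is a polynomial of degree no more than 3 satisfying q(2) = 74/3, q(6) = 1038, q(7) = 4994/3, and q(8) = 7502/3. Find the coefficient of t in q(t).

-4

Write q(t) = at^3 + bt^2 + ct + d. Substituting each data point gives a linear system:
  8a + 4b + 2c + d = 74/3
  216a + 36b + 6c + d = 1038
  343a + 49b + 7c + d = 4994/3
  512a + 64b + 8c + d = 7502/3
Solving the system yields a = 5, b = -1/3, c = -4, d = -6.
So q(t) = 5t^3 - (1/3)t^2 - 4t - 6.
The coefficient of t is -4.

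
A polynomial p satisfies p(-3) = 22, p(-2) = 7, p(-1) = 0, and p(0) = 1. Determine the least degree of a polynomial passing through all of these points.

2

Forward differences of the values at u = -3, -2, -1, 0:
  p  : 22  7  0  1
  Δ  : -15  -7  1
  Δ^2: 8  8
  Δ^3: 0
The second differences are constant (8) and nonzero, while all higher differences vanish, so the minimal degree is 2.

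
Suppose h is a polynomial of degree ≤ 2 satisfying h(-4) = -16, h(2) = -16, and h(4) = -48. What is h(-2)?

0

Write h(t) = at^2 + bt + c. Substituting each data point gives a linear system:
  16a - 4b + c = -16
  4a + 2b + c = -16
  16a + 4b + c = -48
Solving the system yields a = -2, b = -4, c = 0.
So h(t) = -2t^2 - 4t.
Then h(-2) = 0.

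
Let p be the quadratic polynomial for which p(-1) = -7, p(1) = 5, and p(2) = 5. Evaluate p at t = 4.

-7

Using the Lagrange interpolation formula with nodes -1, 1, 2:
  L_0(t) = (t - 1)(t - 2) / 6
  L_1(t) = (t + 1)(t - 2) / -2
  L_2(t) = (t + 1)(t - 1) / 3
Then p(t) = -7·L_0(t) + 5·L_1(t) + 5·L_2(t).
Expanding and collecting terms gives p(t) = -2t^2 + 6t + 1.
Evaluating at t = 4: p(4) = -7.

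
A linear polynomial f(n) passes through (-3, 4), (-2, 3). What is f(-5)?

6

Write f(n) = an + b. Substituting each data point gives a linear system:
  -3a + b = 4
  -2a + b = 3
Solving the system yields a = -1, b = 1.
So f(n) = -n + 1.
Then f(-5) = 6.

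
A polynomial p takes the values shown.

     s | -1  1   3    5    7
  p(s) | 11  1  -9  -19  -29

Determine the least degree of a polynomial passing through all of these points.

1

Forward differences of the values at s = -1, 1, 3, 5, 7:
  p  : 11  1  -9  -19  -29
  Δ  : -10  -10  -10  -10
  Δ^2: 0  0  0
  Δ^3: 0  0
  Δ^4: 0
The first differences are constant (-10) and nonzero, while all higher differences vanish, so the minimal degree is 1.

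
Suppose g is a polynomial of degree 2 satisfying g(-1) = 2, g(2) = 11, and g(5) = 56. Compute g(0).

1

Write g(s) = as^2 + bs + c. Substituting each data point gives a linear system:
  a - b + c = 2
  4a + 2b + c = 11
  25a + 5b + c = 56
Solving the system yields a = 2, b = 1, c = 1.
So g(s) = 2s^2 + s + 1.
Then g(0) = 1.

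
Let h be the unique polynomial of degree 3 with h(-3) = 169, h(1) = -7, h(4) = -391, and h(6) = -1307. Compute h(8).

-3087

Using the Lagrange interpolation formula with nodes -3, 1, 4, 6:
  L_0(t) = (t - 1)(t - 4)(t - 6) / -252
  L_1(t) = (t + 3)(t - 4)(t - 6) / 60
  L_2(t) = (t + 3)(t - 1)(t - 6) / -42
  L_3(t) = (t + 3)(t - 1)(t - 4) / 90
Then h(t) = 169·L_0(t) - 7·L_1(t) - 391·L_2(t) - 1307·L_3(t).
Expanding and collecting terms gives h(t) = -6t³ - 2t + 1.
Evaluating at t = 8: h(8) = -3087.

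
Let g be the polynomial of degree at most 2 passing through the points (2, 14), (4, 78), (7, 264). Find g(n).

g(n) = 6n^2 - 4n - 2

Write g(n) = an^2 + bn + c. Substituting each data point gives a linear system:
  4a + 2b + c = 14
  16a + 4b + c = 78
  49a + 7b + c = 264
Solving the system yields a = 6, b = -4, c = -2.
So g(n) = 6n² - 4n - 2.
Check: g(7) = 264. ✓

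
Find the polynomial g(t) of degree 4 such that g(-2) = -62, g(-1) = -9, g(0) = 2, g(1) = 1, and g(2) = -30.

Write g(t) = at^4 + bt^3 + ct^2 + dt + e. Substituting each data point gives a linear system:
  16a - 8b + 4c - 2d + e = -62
  a - b + c - d + e = -9
  e = 2
  a + b + c + d + e = 1
  16a + 8b + 4c + 2d + e = -30
Solving the system yields a = -2, b = 1, c = -4, d = 4, e = 2.
So g(t) = -2t⁴ + t³ - 4t² + 4t + 2.
Check: g(2) = -30. ✓

g(t) = -2t^4 + t^3 - 4t^2 + 4t + 2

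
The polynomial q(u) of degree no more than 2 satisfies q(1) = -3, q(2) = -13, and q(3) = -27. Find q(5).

Using the Lagrange interpolation formula with nodes 1, 2, 3:
  L_0(u) = (u - 2)(u - 3) / 2
  L_1(u) = (u - 1)(u - 3) / -1
  L_2(u) = (u - 1)(u - 2) / 2
Then q(u) = -3·L_0(u) - 13·L_1(u) - 27·L_2(u).
Expanding and collecting terms gives q(u) = -2u^2 - 4u + 3.
Evaluating at u = 5: q(5) = -67.

-67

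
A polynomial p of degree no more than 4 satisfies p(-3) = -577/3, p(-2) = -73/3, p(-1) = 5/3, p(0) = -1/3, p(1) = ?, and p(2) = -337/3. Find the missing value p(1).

-37/3

On equispaced nodes a degree-4 polynomial has vanishing fifth forward difference, so
  - p(-3) + 5·p(-2) - 10·p(-1) + 10·p(0) - 5·p(1) + p(2) = 0.
Substituting the known values and solving for p(1):
  -5·p(1) = 185/3
  p(1) = -37/3.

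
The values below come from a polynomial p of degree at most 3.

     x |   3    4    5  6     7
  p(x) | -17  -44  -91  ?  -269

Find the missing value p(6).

-164

On equispaced nodes a degree-3 polynomial has vanishing fourth forward difference, so
  p(3) - 4·p(4) + 6·p(5) - 4·p(6) + p(7) = 0.
Substituting the known values and solving for p(6):
  -4·p(6) = 656
  p(6) = -164.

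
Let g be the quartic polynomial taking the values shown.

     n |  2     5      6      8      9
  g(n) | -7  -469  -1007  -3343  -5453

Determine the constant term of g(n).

1

Write g(n) = an^4 + bn^3 + cn^2 + dn + e. Substituting each data point gives a linear system:
  16a + 8b + 4c + 2d + e = -7
  625a + 125b + 25c + 5d + e = -469
  1296a + 216b + 36c + 6d + e = -1007
  4096a + 512b + 64c + 8d + e = -3343
  6561a + 729b + 81c + 9d + e = -5453
Solving the system yields a = -1, b = 2, c = -5, d = 6, e = 1.
So g(n) = -n⁴ + 2n³ - 5n² + 6n + 1.
The constant term is 1.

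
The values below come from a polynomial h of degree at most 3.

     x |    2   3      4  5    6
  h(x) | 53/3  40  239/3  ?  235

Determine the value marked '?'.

428/3

The 4 known points determine the degree-3 polynomial uniquely.
Write h(x) = ax^3 + bx^2 + cx + d. Substituting each data point gives a linear system:
  8a + 4b + 2c + d = 53/3
  27a + 9b + 3c + d = 40
  64a + 16b + 4c + d = 239/3
  216a + 36b + 6c + d = 235
Solving the system yields a = 1, b = -1/3, c = 5, d = 1.
So h(x) = x³ - (1/3)x² + 5x + 1.
Then h(5) = 428/3.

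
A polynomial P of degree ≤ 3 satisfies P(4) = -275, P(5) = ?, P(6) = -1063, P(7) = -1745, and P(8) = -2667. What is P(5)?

On equispaced nodes a degree-3 polynomial has vanishing fourth forward difference, so
  P(4) - 4·P(5) + 6·P(6) - 4·P(7) + P(8) = 0.
Substituting the known values and solving for P(5):
  -4·P(5) = 2340
  P(5) = -585.

-585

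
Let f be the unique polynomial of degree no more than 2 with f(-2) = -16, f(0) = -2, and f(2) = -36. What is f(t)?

f(t) = -6t^2 - 5t - 2

Write f(t) = at^2 + bt + c. Substituting each data point gives a linear system:
  4a - 2b + c = -16
  c = -2
  4a + 2b + c = -36
Solving the system yields a = -6, b = -5, c = -2.
So f(t) = -6t² - 5t - 2.
Check: f(2) = -36. ✓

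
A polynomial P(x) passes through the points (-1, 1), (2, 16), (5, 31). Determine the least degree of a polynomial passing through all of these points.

1

Forward differences of the values at x = -1, 2, 5:
  P  : 1  16  31
  Δ  : 15  15
  Δ^2: 0
The first differences are constant (15) and nonzero, while all higher differences vanish, so the minimal degree is 1.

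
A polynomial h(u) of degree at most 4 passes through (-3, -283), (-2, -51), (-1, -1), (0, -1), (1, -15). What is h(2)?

-103

Forward differences of the values at u = -3, -2, -1, 0, 1:
  h  : -283  -51  -1  -1  -15
  Δ  : 232  50  0  -14
  Δ^2: -182  -50  -14
  Δ^3: 132  36
  Δ^4: -96
The fourth differences are constant, confirming degree 4.
Interpolating (Newton forward form) and evaluating at u = 2 gives h(2) = -103.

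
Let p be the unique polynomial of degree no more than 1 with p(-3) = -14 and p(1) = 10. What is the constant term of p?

4

Write p(x) = ax + b. Substituting each data point gives a linear system:
  -3a + b = -14
  a + b = 10
Solving the system yields a = 6, b = 4.
So p(x) = 6x + 4.
The constant term is 4.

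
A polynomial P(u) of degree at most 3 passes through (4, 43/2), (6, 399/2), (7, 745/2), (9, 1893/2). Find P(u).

Using the Lagrange interpolation formula with nodes 4, 6, 7, 9:
  L_0(u) = (u - 6)(u - 7)(u - 9) / -30
  L_1(u) = (u - 4)(u - 7)(u - 9) / 6
  L_2(u) = (u - 4)(u - 6)(u - 9) / -6
  L_3(u) = (u - 4)(u - 6)(u - 7) / 30
Then P(u) = 43/2·L_0(u) + 399/2·L_1(u) + 745/2·L_2(u) + 1893/2·L_3(u).
Expanding and collecting terms gives P(u) = 2u^3 - 6u^2 - 3u + 3/2.
Check: P(4) = 43/2. ✓

P(u) = 2u^3 - 6u^2 - 3u + 3/2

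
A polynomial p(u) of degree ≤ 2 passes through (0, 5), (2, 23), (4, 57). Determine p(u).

p(u) = 2u^2 + 5u + 5

Using the Lagrange interpolation formula with nodes 0, 2, 4:
  L_0(u) = (u - 2)(u - 4) / 8
  L_1(u) = u(u - 4) / -4
  L_2(u) = u(u - 2) / 8
Then p(u) = 5·L_0(u) + 23·L_1(u) + 57·L_2(u).
Expanding and collecting terms gives p(u) = 2u^2 + 5u + 5.
Check: p(0) = 5. ✓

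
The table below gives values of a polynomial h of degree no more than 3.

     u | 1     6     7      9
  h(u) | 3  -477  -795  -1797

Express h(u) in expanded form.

h(u) = -3u^3 + 5u^2 - 2u + 3

Using the Lagrange interpolation formula with nodes 1, 6, 7, 9:
  L_0(u) = (u - 6)(u - 7)(u - 9) / -240
  L_1(u) = (u - 1)(u - 7)(u - 9) / 15
  L_2(u) = (u - 1)(u - 6)(u - 9) / -12
  L_3(u) = (u - 1)(u - 6)(u - 7) / 48
Then h(u) = 3·L_0(u) - 477·L_1(u) - 795·L_2(u) - 1797·L_3(u).
Expanding and collecting terms gives h(u) = -3u^3 + 5u^2 - 2u + 3.
Check: h(9) = -1797. ✓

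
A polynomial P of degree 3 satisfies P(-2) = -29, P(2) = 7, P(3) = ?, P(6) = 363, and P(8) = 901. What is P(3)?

The 4 known points determine the degree-3 polynomial uniquely.
Write P(t) = at^3 + bt^2 + ct + d. Substituting each data point gives a linear system:
  -8a + 4b - 2c + d = -29
  8a + 4b + 2c + d = 7
  216a + 36b + 6c + d = 363
  512a + 64b + 8c + d = 901
Solving the system yields a = 2, b = -2, c = 1, d = -3.
So P(t) = 2t^3 - 2t^2 + t - 3.
Then P(3) = 36.

36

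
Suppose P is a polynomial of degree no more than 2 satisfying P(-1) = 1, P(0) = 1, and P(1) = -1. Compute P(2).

Forward differences of the values at n = -1, 0, 1:
  P  : 1  1  -1
  Δ  : 0  -2
  Δ^2: -2
The second differences are constant, confirming degree 2.
Interpolating (Newton forward form) and evaluating at n = 2 gives P(2) = -5.

-5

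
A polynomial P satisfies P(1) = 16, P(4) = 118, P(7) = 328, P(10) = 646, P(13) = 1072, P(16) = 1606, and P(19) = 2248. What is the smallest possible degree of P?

2

Forward differences of the values at n = 1, 4, 7, 10, 13, 16, 19:
  P  : 16  118  328  646  1072  1606  2248
  Δ  : 102  210  318  426  534  642
  Δ^2: 108  108  108  108  108
  Δ^3: 0  0  0  0
  Δ^4: 0  0  0
  Δ^5: 0  0
  Δ^6: 0
The second differences are constant (108) and nonzero, while all higher differences vanish, so the minimal degree is 2.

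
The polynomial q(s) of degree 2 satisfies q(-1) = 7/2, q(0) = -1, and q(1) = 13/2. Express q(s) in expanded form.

q(s) = 6s^2 + (3/2)s - 1

Using the Lagrange interpolation formula with nodes -1, 0, 1:
  L_0(s) = s(s - 1) / 2
  L_1(s) = (s + 1)(s - 1) / -1
  L_2(s) = (s + 1)s / 2
Then q(s) = 7/2·L_0(s) - 1·L_1(s) + 13/2·L_2(s).
Expanding and collecting terms gives q(s) = 6s^2 + (3/2)s - 1.
Check: q(0) = -1. ✓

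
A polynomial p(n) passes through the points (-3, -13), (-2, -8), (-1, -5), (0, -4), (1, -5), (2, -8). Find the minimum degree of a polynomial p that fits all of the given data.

Forward differences of the values at n = -3, -2, -1, 0, 1, 2:
  p  : -13  -8  -5  -4  -5  -8
  Δ  : 5  3  1  -1  -3
  Δ^2: -2  -2  -2  -2
  Δ^3: 0  0  0
  Δ^4: 0  0
  Δ^5: 0
The second differences are constant (-2) and nonzero, while all higher differences vanish, so the minimal degree is 2.

2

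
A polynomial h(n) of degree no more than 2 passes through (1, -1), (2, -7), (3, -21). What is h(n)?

Write h(n) = an^2 + bn + c. Substituting each data point gives a linear system:
  a + b + c = -1
  4a + 2b + c = -7
  9a + 3b + c = -21
Solving the system yields a = -4, b = 6, c = -3.
So h(n) = -4n^2 + 6n - 3.
Check: h(1) = -1. ✓

h(n) = -4n^2 + 6n - 3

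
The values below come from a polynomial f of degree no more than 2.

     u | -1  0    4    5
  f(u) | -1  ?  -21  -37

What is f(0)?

The 3 known points determine the degree-2 polynomial uniquely.
Write f(u) = au^2 + bu + c. Substituting each data point gives a linear system:
  a - b + c = -1
  16a + 4b + c = -21
  25a + 5b + c = -37
Solving the system yields a = -2, b = 2, c = 3.
So f(u) = -2u^2 + 2u + 3.
Then f(0) = 3.

3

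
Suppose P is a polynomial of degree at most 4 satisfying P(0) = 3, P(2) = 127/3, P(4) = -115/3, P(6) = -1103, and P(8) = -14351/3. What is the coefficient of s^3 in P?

6

Write P(s) = as^4 + bs^3 + cs^2 + ds + e. Substituting each data point gives a linear system:
  e = 3
  16a + 8b + 4c + 2d + e = 127/3
  256a + 64b + 16c + 4d + e = -115/3
  1296a + 216b + 36c + 6d + e = -1103
  4096a + 512b + 64c + 8d + e = -14351/3
Solving the system yields a = -2, b = 6, c = 5, d = 5/3, e = 3.
So P(s) = -2s^4 + 6s^3 + 5s^2 + (5/3)s + 3.
The coefficient of s^3 is 6.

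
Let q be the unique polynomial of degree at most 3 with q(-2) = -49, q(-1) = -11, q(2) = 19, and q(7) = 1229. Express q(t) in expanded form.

Write q(t) = at^3 + bt^2 + ct + d. Substituting each data point gives a linear system:
  -8a + 4b - 2c + d = -49
  -a + b - c + d = -11
  8a + 4b + 2c + d = 19
  343a + 49b + 7c + d = 1229
Solving the system yields a = 4, b = -3, c = 1, d = -3.
So q(t) = 4t^3 - 3t^2 + t - 3.
Check: q(-2) = -49. ✓

q(t) = 4t^3 - 3t^2 + t - 3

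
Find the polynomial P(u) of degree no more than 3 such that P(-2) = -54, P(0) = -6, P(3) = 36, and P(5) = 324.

P(u) = 4u^3 - 6u^2 - 4u - 6

Using the Lagrange interpolation formula with nodes -2, 0, 3, 5:
  L_0(u) = u(u - 3)(u - 5) / -70
  L_1(u) = (u + 2)(u - 3)(u - 5) / 30
  L_2(u) = (u + 2)u(u - 5) / -30
  L_3(u) = (u + 2)u(u - 3) / 70
Then P(u) = -54·L_0(u) - 6·L_1(u) + 36·L_2(u) + 324·L_3(u).
Expanding and collecting terms gives P(u) = 4u^3 - 6u^2 - 4u - 6.
Check: P(0) = -6. ✓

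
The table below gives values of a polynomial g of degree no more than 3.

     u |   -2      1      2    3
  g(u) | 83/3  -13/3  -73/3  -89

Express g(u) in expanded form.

Write g(u) = au^3 + bu^2 + cu + d. Substituting each data point gives a linear system:
  -8a + 4b - 2c + d = 83/3
  a + b + c + d = -13/3
  8a + 4b + 2c + d = -73/3
  27a + 9b + 3c + d = -89
Solving the system yields a = -4, b = 5/3, c = 3, d = -5.
So g(u) = -4u^3 + (5/3)u^2 + 3u - 5.
Check: g(2) = -73/3. ✓

g(u) = -4u^3 + (5/3)u^2 + 3u - 5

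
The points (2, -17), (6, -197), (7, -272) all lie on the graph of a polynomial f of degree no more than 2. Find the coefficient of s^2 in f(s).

-6

Write f(s) = as^2 + bs + c. Substituting each data point gives a linear system:
  4a + 2b + c = -17
  36a + 6b + c = -197
  49a + 7b + c = -272
Solving the system yields a = -6, b = 3, c = 1.
So f(s) = -6s^2 + 3s + 1.
The leading coefficient is -6.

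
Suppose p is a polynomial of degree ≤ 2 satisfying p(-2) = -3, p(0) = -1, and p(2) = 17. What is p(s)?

p(s) = 2s^2 + 5s - 1

Using the Lagrange interpolation formula with nodes -2, 0, 2:
  L_0(s) = s(s - 2) / 8
  L_1(s) = (s + 2)(s - 2) / -4
  L_2(s) = (s + 2)s / 8
Then p(s) = -3·L_0(s) - 1·L_1(s) + 17·L_2(s).
Expanding and collecting terms gives p(s) = 2s² + 5s - 1.
Check: p(2) = 17. ✓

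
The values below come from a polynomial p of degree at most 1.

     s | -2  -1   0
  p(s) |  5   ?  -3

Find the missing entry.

1

The 2 known points determine the degree-1 polynomial uniquely.
Write p(s) = as + b. Substituting each data point gives a linear system:
  -2a + b = 5
  b = -3
Solving the system yields a = -4, b = -3.
So p(s) = -4s - 3.
Then p(-1) = 1.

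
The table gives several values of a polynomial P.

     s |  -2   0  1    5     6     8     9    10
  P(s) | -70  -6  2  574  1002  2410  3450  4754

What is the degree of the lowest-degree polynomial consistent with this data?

Divided differences on the nodes -2, 0, 1, 5, 6, 8, 9, 10:
  order 0: -70  -6  2  574  1002  2410  3450  4754
  order 1: 32  8  143  428  704  1040  1304
  order 2: -8  27  57  92  112  132
  order 3: 5  5  5  5  5
  order 4: 0  0  0  0
  order 5: 0  0  0
  order 6: 0  0
  order 7: 0
The order-3 divided differences are all 5 (nonzero) and every higher order vanishes, so the data lies on a polynomial of degree exactly 3.

3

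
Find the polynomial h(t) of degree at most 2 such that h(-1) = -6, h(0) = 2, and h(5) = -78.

Write h(t) = at^2 + bt + c. Substituting each data point gives a linear system:
  a - b + c = -6
  c = 2
  25a + 5b + c = -78
Solving the system yields a = -4, b = 4, c = 2.
So h(t) = -4t² + 4t + 2.
Check: h(5) = -78. ✓

h(t) = -4t^2 + 4t + 2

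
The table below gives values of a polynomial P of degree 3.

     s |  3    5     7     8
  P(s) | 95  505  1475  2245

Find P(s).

P(s) = 5s^3 - 5s^2 + 5

Write P(s) = as^3 + bs^2 + cs + d. Substituting each data point gives a linear system:
  27a + 9b + 3c + d = 95
  125a + 25b + 5c + d = 505
  343a + 49b + 7c + d = 1475
  512a + 64b + 8c + d = 2245
Solving the system yields a = 5, b = -5, c = 0, d = 5.
So P(s) = 5s^3 - 5s^2 + 5.
Check: P(5) = 505. ✓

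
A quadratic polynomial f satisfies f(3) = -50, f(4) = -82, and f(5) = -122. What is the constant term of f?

-2

Write f(n) = an^2 + bn + c. Substituting each data point gives a linear system:
  9a + 3b + c = -50
  16a + 4b + c = -82
  25a + 5b + c = -122
Solving the system yields a = -4, b = -4, c = -2.
So f(n) = -4n^2 - 4n - 2.
The constant term is -2.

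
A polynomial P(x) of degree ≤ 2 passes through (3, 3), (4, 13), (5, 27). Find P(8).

93

Using the Lagrange interpolation formula with nodes 3, 4, 5:
  L_0(x) = (x - 4)(x - 5) / 2
  L_1(x) = (x - 3)(x - 5) / -1
  L_2(x) = (x - 3)(x - 4) / 2
Then P(x) = 3·L_0(x) + 13·L_1(x) + 27·L_2(x).
Expanding and collecting terms gives P(x) = 2x^2 - 4x - 3.
Evaluating at x = 8: P(8) = 93.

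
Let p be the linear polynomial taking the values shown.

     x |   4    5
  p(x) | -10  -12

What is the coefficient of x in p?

-2

Write p(x) = ax + b. Substituting each data point gives a linear system:
  4a + b = -10
  5a + b = -12
Solving the system yields a = -2, b = -2.
So p(x) = -2x - 2.
The leading coefficient is -2.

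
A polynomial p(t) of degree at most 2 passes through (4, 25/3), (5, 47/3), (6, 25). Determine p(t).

Using the Lagrange interpolation formula with nodes 4, 5, 6:
  L_0(t) = (t - 5)(t - 6) / 2
  L_1(t) = (t - 4)(t - 6) / -1
  L_2(t) = (t - 4)(t - 5) / 2
Then p(t) = 25/3·L_0(t) + 47/3·L_1(t) + 25·L_2(t).
Expanding and collecting terms gives p(t) = t^2 - (5/3)t - 1.
Check: p(6) = 25. ✓

p(t) = t^2 - (5/3)t - 1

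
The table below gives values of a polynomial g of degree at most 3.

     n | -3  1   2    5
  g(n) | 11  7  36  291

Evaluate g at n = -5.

1

Using the Lagrange interpolation formula with nodes -3, 1, 2, 5:
  L_0(n) = (n - 1)(n - 2)(n - 5) / -160
  L_1(n) = (n + 3)(n - 2)(n - 5) / 16
  L_2(n) = (n + 3)(n - 1)(n - 5) / -15
  L_3(n) = (n + 3)(n - 1)(n - 2) / 96
Then g(n) = 11·L_0(n) + 7·L_1(n) + 36·L_2(n) + 291·L_3(n).
Expanding and collecting terms gives g(n) = n³ + 6n² + 4n - 4.
Evaluating at n = -5: g(-5) = 1.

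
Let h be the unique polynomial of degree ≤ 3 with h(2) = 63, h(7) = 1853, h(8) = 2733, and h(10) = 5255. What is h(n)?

h(n) = 5n^3 + 2n^2 + 5n + 5

Using the Lagrange interpolation formula with nodes 2, 7, 8, 10:
  L_0(n) = (n - 7)(n - 8)(n - 10) / -240
  L_1(n) = (n - 2)(n - 8)(n - 10) / 15
  L_2(n) = (n - 2)(n - 7)(n - 10) / -12
  L_3(n) = (n - 2)(n - 7)(n - 8) / 48
Then h(n) = 63·L_0(n) + 1853·L_1(n) + 2733·L_2(n) + 5255·L_3(n).
Expanding and collecting terms gives h(n) = 5n^3 + 2n^2 + 5n + 5.
Check: h(7) = 1853. ✓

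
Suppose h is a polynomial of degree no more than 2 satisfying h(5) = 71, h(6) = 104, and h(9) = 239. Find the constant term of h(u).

Write h(u) = au^2 + bu + c. Substituting each data point gives a linear system:
  25a + 5b + c = 71
  36a + 6b + c = 104
  81a + 9b + c = 239
Solving the system yields a = 3, b = 0, c = -4.
So h(u) = 3u^2 - 4.
The constant term is -4.

-4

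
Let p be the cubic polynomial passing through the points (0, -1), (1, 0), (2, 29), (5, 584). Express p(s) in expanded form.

Write p(s) = as^3 + bs^2 + cs + d. Substituting each data point gives a linear system:
  d = -1
  a + b + c + d = 0
  8a + 4b + 2c + d = 29
  125a + 25b + 5c + d = 584
Solving the system yields a = 5, b = -1, c = -3, d = -1.
So p(s) = 5s^3 - s^2 - 3s - 1.
Check: p(2) = 29. ✓

p(s) = 5s^3 - s^2 - 3s - 1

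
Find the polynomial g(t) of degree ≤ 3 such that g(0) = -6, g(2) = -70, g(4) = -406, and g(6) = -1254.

Write g(t) = at^3 + bt^2 + ct + d. Substituting each data point gives a linear system:
  d = -6
  8a + 4b + 2c + d = -70
  64a + 16b + 4c + d = -406
  216a + 36b + 6c + d = -1254
Solving the system yields a = -5, b = -4, c = -4, d = -6.
So g(t) = -5t^3 - 4t^2 - 4t - 6.
Check: g(4) = -406. ✓

g(t) = -5t^3 - 4t^2 - 4t - 6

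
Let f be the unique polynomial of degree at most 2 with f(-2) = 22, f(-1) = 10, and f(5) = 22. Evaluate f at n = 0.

Using the Lagrange interpolation formula with nodes -2, -1, 5:
  L_0(n) = (n + 1)(n - 5) / 7
  L_1(n) = (n + 2)(n - 5) / -6
  L_2(n) = (n + 2)(n + 1) / 42
Then f(n) = 22·L_0(n) + 10·L_1(n) + 22·L_2(n).
Expanding and collecting terms gives f(n) = 2n^2 - 6n + 2.
Evaluating at n = 0: f(0) = 2.

2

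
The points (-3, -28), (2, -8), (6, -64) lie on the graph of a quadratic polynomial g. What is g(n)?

g(n) = -2n^2 + 2n - 4

Write g(n) = an^2 + bn + c. Substituting each data point gives a linear system:
  9a - 3b + c = -28
  4a + 2b + c = -8
  36a + 6b + c = -64
Solving the system yields a = -2, b = 2, c = -4.
So g(n) = -2n^2 + 2n - 4.
Check: g(-3) = -28. ✓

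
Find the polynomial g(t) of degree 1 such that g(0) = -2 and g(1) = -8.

g(t) = -6t - 2

Write g(t) = at + b. Substituting each data point gives a linear system:
  b = -2
  a + b = -8
Solving the system yields a = -6, b = -2.
So g(t) = -6t - 2.
Check: g(0) = -2. ✓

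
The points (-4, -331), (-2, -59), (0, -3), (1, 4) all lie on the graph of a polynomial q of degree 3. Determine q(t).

Using the Lagrange interpolation formula with nodes -4, -2, 0, 1:
  L_0(t) = (t + 2)t(t - 1) / -40
  L_1(t) = (t + 4)t(t - 1) / 12
  L_2(t) = (t + 4)(t + 2)(t - 1) / -8
  L_3(t) = (t + 4)(t + 2)t / 15
Then q(t) = -331·L_0(t) - 59·L_1(t) - 3·L_2(t) + 4·L_3(t).
Expanding and collecting terms gives q(t) = 4t³ - 3t² + 6t - 3.
Check: q(-2) = -59. ✓

q(t) = 4t^3 - 3t^2 + 6t - 3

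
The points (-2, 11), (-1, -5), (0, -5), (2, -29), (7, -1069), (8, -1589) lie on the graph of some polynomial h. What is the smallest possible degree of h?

Divided differences on the nodes -2, -1, 0, 2, 7, 8:
  order 0: 11  -5  -5  -29  -1069  -1589
  order 1: -16  0  -12  -208  -520
  order 2: 8  -4  -28  -52
  order 3: -3  -3  -3
  order 4: 0  0
  order 5: 0
The order-3 divided differences are all -3 (nonzero) and every higher order vanishes, so the data lies on a polynomial of degree exactly 3.

3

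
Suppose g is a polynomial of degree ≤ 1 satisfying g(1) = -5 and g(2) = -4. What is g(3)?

Using the Lagrange interpolation formula with nodes 1, 2:
  L_0(u) = (u - 2) / -1
  L_1(u) = (u - 1) / 1
Then g(u) = -5·L_0(u) - 4·L_1(u).
Expanding and collecting terms gives g(u) = u - 6.
Evaluating at u = 3: g(3) = -3.

-3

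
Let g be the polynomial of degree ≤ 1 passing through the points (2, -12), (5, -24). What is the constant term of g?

-4

Write g(s) = as + b. Substituting each data point gives a linear system:
  2a + b = -12
  5a + b = -24
Solving the system yields a = -4, b = -4.
So g(s) = -4s - 4.
The constant term is -4.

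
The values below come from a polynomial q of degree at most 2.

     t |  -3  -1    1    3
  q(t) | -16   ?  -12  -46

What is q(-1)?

On equispaced nodes a degree-2 polynomial has vanishing third forward difference, so
  - q(-3) + 3·q(-1) - 3·q(1) + q(3) = 0.
Substituting the known values and solving for q(-1):
  3·q(-1) = -6
  q(-1) = -2.

-2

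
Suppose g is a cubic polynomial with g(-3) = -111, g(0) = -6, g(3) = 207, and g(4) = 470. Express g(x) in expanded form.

g(x) = 6x^3 + 6x^2 - x - 6

Using the Lagrange interpolation formula with nodes -3, 0, 3, 4:
  L_0(x) = x(x - 3)(x - 4) / -126
  L_1(x) = (x + 3)(x - 3)(x - 4) / 36
  L_2(x) = (x + 3)x(x - 4) / -18
  L_3(x) = (x + 3)x(x - 3) / 28
Then g(x) = -111·L_0(x) - 6·L_1(x) + 207·L_2(x) + 470·L_3(x).
Expanding and collecting terms gives g(x) = 6x³ + 6x² - x - 6.
Check: g(3) = 207. ✓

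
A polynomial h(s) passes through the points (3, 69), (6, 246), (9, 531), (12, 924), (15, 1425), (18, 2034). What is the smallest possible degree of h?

2

Forward differences of the values at s = 3, 6, 9, 12, 15, 18:
  h  : 69  246  531  924  1425  2034
  Δ  : 177  285  393  501  609
  Δ^2: 108  108  108  108
  Δ^3: 0  0  0
  Δ^4: 0  0
  Δ^5: 0
The second differences are constant (108) and nonzero, while all higher differences vanish, so the minimal degree is 2.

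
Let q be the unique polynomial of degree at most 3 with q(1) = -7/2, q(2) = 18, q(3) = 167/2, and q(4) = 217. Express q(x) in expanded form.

Write q(x) = ax^3 + bx^2 + cx + d. Substituting each data point gives a linear system:
  a + b + c + d = -7/2
  8a + 4b + 2c + d = 18
  27a + 9b + 3c + d = 167/2
  64a + 16b + 4c + d = 217
Solving the system yields a = 4, b = -2, c = -1/2, d = -5.
So q(x) = 4x³ - 2x² - (1/2)x - 5.
Check: q(3) = 167/2. ✓

q(x) = 4x^3 - 2x^2 - (1/2)x - 5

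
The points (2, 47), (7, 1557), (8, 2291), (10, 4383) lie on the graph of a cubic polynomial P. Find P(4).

315

Using the Lagrange interpolation formula with nodes 2, 7, 8, 10:
  L_0(n) = (n - 7)(n - 8)(n - 10) / -240
  L_1(n) = (n - 2)(n - 8)(n - 10) / 15
  L_2(n) = (n - 2)(n - 7)(n - 10) / -12
  L_3(n) = (n - 2)(n - 7)(n - 8) / 48
Then P(n) = 47·L_0(n) + 1557·L_1(n) + 2291·L_2(n) + 4383·L_3(n).
Expanding and collecting terms gives P(n) = 4n^3 + 4n^2 - 2n + 3.
Evaluating at n = 4: P(4) = 315.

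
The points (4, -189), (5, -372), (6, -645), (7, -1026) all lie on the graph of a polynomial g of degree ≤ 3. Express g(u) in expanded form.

Write g(u) = au^3 + bu^2 + cu + d. Substituting each data point gives a linear system:
  64a + 16b + 4c + d = -189
  125a + 25b + 5c + d = -372
  216a + 36b + 6c + d = -645
  343a + 49b + 7c + d = -1026
Solving the system yields a = -3, b = 0, c = 0, d = 3.
So g(u) = -3u³ + 3.
Check: g(4) = -189. ✓

g(u) = -3u^3 + 3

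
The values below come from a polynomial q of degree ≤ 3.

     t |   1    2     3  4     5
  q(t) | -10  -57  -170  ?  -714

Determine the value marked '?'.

On equispaced nodes a degree-3 polynomial has vanishing fourth forward difference, so
  q(1) - 4·q(2) + 6·q(3) - 4·q(4) + q(5) = 0.
Substituting the known values and solving for q(4):
  -4·q(4) = 1516
  q(4) = -379.

-379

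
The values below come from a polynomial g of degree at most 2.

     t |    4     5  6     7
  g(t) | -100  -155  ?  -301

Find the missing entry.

-222

The 3 known points determine the degree-2 polynomial uniquely.
Write g(t) = at^2 + bt + c. Substituting each data point gives a linear system:
  16a + 4b + c = -100
  25a + 5b + c = -155
  49a + 7b + c = -301
Solving the system yields a = -6, b = -1, c = 0.
So g(t) = -6t^2 - t.
Then g(6) = -222.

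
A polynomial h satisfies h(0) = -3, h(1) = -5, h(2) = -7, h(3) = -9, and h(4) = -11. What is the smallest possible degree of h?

1

Forward differences of the values at x = 0, 1, 2, 3, 4:
  h  : -3  -5  -7  -9  -11
  Δ  : -2  -2  -2  -2
  Δ^2: 0  0  0
  Δ^3: 0  0
  Δ^4: 0
The first differences are constant (-2) and nonzero, while all higher differences vanish, so the minimal degree is 1.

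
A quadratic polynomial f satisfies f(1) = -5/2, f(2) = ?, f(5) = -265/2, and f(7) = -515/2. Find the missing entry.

-20

The 3 known points determine the degree-2 polynomial uniquely.
Write f(s) = as^2 + bs + c. Substituting each data point gives a linear system:
  a + b + c = -5/2
  25a + 5b + c = -265/2
  49a + 7b + c = -515/2
Solving the system yields a = -5, b = -5/2, c = 5.
So f(s) = -5s² - (5/2)s + 5.
Then f(2) = -20.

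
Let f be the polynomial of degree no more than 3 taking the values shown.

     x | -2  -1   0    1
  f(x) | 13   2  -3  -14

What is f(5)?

-358

Write f(x) = ax^3 + bx^2 + cx + d. Substituting each data point gives a linear system:
  -8a + 4b - 2c + d = 13
  -a + b - c + d = 2
  d = -3
  a + b + c + d = -14
Solving the system yields a = -2, b = -3, c = -6, d = -3.
So f(x) = -2x^3 - 3x^2 - 6x - 3.
Then f(5) = -358.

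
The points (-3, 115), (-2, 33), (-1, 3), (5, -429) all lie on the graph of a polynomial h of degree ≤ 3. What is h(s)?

Using the Lagrange interpolation formula with nodes -3, -2, -1, 5:
  L_0(s) = (s + 2)(s + 1)(s - 5) / -16
  L_1(s) = (s + 3)(s + 1)(s - 5) / 7
  L_2(s) = (s + 3)(s + 2)(s - 5) / -12
  L_3(s) = (s + 3)(s + 2)(s + 1) / 336
Then h(s) = 115·L_0(s) + 33·L_1(s) + 3·L_2(s) - 429·L_3(s).
Expanding and collecting terms gives h(s) = -4s³ + 2s² + 4s + 1.
Check: h(5) = -429. ✓

h(s) = -4s^3 + 2s^2 + 4s + 1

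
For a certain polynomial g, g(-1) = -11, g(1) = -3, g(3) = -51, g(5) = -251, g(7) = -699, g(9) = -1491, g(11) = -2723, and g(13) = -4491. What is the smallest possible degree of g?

Forward differences of the values at n = -1, 1, 3, 5, 7, 9, 11, 13:
  g  : -11  -3  -51  -251  -699  -1491  -2723  -4491
  Δ  : 8  -48  -200  -448  -792  -1232  -1768
  Δ^2: -56  -152  -248  -344  -440  -536
  Δ^3: -96  -96  -96  -96  -96
  Δ^4: 0  0  0  0
  Δ^5: 0  0  0
  Δ^6: 0  0
  Δ^7: 0
The third differences are constant (-96) and nonzero, while all higher differences vanish, so the minimal degree is 3.

3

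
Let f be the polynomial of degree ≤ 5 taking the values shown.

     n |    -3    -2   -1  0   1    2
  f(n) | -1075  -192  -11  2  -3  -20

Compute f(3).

53

Forward differences of the values at n = -3, -2, -1, 0, 1, 2:
  f  : -1075  -192  -11  2  -3  -20
  Δ  : 883  181  13  -5  -17
  Δ^2: -702  -168  -18  -12
  Δ^3: 534  150  6
  Δ^4: -384  -144
  Δ^5: 240
The fifth differences are constant, confirming degree 5.
Interpolating (Newton forward form) and evaluating at n = 3 gives f(3) = 53.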